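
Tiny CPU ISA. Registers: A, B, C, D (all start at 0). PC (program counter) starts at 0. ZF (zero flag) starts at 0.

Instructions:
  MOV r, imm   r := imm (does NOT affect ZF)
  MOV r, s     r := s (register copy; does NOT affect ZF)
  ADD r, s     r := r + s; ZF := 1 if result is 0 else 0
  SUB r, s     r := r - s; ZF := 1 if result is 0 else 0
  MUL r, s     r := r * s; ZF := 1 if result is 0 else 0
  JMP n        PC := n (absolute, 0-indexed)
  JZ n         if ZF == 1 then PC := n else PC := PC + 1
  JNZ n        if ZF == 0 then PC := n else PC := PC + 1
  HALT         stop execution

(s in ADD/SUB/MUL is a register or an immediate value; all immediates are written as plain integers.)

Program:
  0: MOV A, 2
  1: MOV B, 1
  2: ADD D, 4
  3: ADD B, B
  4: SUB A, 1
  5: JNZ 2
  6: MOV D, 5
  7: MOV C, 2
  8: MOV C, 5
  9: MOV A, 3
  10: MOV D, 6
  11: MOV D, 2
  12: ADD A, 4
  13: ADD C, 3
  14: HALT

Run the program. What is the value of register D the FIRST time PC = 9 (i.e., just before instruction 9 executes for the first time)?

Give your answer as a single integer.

Step 1: PC=0 exec 'MOV A, 2'. After: A=2 B=0 C=0 D=0 ZF=0 PC=1
Step 2: PC=1 exec 'MOV B, 1'. After: A=2 B=1 C=0 D=0 ZF=0 PC=2
Step 3: PC=2 exec 'ADD D, 4'. After: A=2 B=1 C=0 D=4 ZF=0 PC=3
Step 4: PC=3 exec 'ADD B, B'. After: A=2 B=2 C=0 D=4 ZF=0 PC=4
Step 5: PC=4 exec 'SUB A, 1'. After: A=1 B=2 C=0 D=4 ZF=0 PC=5
Step 6: PC=5 exec 'JNZ 2'. After: A=1 B=2 C=0 D=4 ZF=0 PC=2
Step 7: PC=2 exec 'ADD D, 4'. After: A=1 B=2 C=0 D=8 ZF=0 PC=3
Step 8: PC=3 exec 'ADD B, B'. After: A=1 B=4 C=0 D=8 ZF=0 PC=4
Step 9: PC=4 exec 'SUB A, 1'. After: A=0 B=4 C=0 D=8 ZF=1 PC=5
Step 10: PC=5 exec 'JNZ 2'. After: A=0 B=4 C=0 D=8 ZF=1 PC=6
Step 11: PC=6 exec 'MOV D, 5'. After: A=0 B=4 C=0 D=5 ZF=1 PC=7
Step 12: PC=7 exec 'MOV C, 2'. After: A=0 B=4 C=2 D=5 ZF=1 PC=8
Step 13: PC=8 exec 'MOV C, 5'. After: A=0 B=4 C=5 D=5 ZF=1 PC=9
First time PC=9: D=5

5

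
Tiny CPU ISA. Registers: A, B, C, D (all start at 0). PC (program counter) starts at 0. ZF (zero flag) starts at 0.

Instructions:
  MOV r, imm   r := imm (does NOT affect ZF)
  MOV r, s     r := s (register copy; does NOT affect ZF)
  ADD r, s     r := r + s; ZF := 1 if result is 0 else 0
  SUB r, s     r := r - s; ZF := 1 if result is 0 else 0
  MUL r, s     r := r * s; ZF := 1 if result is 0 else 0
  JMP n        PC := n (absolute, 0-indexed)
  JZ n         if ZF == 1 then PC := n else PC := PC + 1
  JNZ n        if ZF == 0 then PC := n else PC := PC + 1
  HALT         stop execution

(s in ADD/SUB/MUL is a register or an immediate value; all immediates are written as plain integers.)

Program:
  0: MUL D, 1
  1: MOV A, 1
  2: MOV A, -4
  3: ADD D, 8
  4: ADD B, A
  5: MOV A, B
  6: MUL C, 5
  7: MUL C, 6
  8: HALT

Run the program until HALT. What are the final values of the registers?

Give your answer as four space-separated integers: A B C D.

Step 1: PC=0 exec 'MUL D, 1'. After: A=0 B=0 C=0 D=0 ZF=1 PC=1
Step 2: PC=1 exec 'MOV A, 1'. After: A=1 B=0 C=0 D=0 ZF=1 PC=2
Step 3: PC=2 exec 'MOV A, -4'. After: A=-4 B=0 C=0 D=0 ZF=1 PC=3
Step 4: PC=3 exec 'ADD D, 8'. After: A=-4 B=0 C=0 D=8 ZF=0 PC=4
Step 5: PC=4 exec 'ADD B, A'. After: A=-4 B=-4 C=0 D=8 ZF=0 PC=5
Step 6: PC=5 exec 'MOV A, B'. After: A=-4 B=-4 C=0 D=8 ZF=0 PC=6
Step 7: PC=6 exec 'MUL C, 5'. After: A=-4 B=-4 C=0 D=8 ZF=1 PC=7
Step 8: PC=7 exec 'MUL C, 6'. After: A=-4 B=-4 C=0 D=8 ZF=1 PC=8
Step 9: PC=8 exec 'HALT'. After: A=-4 B=-4 C=0 D=8 ZF=1 PC=8 HALTED

Answer: -4 -4 0 8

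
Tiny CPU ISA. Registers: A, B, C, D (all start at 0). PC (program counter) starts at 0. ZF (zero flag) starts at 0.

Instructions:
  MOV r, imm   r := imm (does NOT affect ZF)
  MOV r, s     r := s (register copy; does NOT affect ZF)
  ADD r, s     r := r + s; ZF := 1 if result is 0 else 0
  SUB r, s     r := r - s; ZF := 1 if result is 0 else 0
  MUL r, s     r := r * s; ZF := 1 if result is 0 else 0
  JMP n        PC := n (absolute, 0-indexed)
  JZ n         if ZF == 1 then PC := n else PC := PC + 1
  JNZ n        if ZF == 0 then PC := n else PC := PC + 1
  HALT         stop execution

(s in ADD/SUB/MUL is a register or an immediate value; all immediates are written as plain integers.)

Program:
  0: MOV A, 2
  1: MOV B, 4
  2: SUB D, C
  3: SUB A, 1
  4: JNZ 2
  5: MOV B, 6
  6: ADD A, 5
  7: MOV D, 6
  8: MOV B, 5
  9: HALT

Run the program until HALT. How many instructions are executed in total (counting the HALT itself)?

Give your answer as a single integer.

Step 1: PC=0 exec 'MOV A, 2'. After: A=2 B=0 C=0 D=0 ZF=0 PC=1
Step 2: PC=1 exec 'MOV B, 4'. After: A=2 B=4 C=0 D=0 ZF=0 PC=2
Step 3: PC=2 exec 'SUB D, C'. After: A=2 B=4 C=0 D=0 ZF=1 PC=3
Step 4: PC=3 exec 'SUB A, 1'. After: A=1 B=4 C=0 D=0 ZF=0 PC=4
Step 5: PC=4 exec 'JNZ 2'. After: A=1 B=4 C=0 D=0 ZF=0 PC=2
Step 6: PC=2 exec 'SUB D, C'. After: A=1 B=4 C=0 D=0 ZF=1 PC=3
Step 7: PC=3 exec 'SUB A, 1'. After: A=0 B=4 C=0 D=0 ZF=1 PC=4
Step 8: PC=4 exec 'JNZ 2'. After: A=0 B=4 C=0 D=0 ZF=1 PC=5
Step 9: PC=5 exec 'MOV B, 6'. After: A=0 B=6 C=0 D=0 ZF=1 PC=6
Step 10: PC=6 exec 'ADD A, 5'. After: A=5 B=6 C=0 D=0 ZF=0 PC=7
Step 11: PC=7 exec 'MOV D, 6'. After: A=5 B=6 C=0 D=6 ZF=0 PC=8
Step 12: PC=8 exec 'MOV B, 5'. After: A=5 B=5 C=0 D=6 ZF=0 PC=9
Step 13: PC=9 exec 'HALT'. After: A=5 B=5 C=0 D=6 ZF=0 PC=9 HALTED
Total instructions executed: 13

Answer: 13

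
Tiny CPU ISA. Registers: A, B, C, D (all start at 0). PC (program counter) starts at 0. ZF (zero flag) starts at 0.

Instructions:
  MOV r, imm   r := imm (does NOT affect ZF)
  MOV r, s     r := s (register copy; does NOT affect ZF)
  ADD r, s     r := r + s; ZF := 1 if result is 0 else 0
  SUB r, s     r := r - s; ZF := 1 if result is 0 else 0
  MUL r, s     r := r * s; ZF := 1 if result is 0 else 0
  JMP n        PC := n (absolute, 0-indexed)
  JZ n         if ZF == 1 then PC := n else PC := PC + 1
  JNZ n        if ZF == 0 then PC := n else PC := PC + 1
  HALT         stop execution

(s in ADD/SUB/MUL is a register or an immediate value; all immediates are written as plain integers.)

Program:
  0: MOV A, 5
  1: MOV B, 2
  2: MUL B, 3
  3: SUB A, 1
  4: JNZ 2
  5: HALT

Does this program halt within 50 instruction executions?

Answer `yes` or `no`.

Step 1: PC=0 exec 'MOV A, 5'. After: A=5 B=0 C=0 D=0 ZF=0 PC=1
Step 2: PC=1 exec 'MOV B, 2'. After: A=5 B=2 C=0 D=0 ZF=0 PC=2
Step 3: PC=2 exec 'MUL B, 3'. After: A=5 B=6 C=0 D=0 ZF=0 PC=3
Step 4: PC=3 exec 'SUB A, 1'. After: A=4 B=6 C=0 D=0 ZF=0 PC=4
Step 5: PC=4 exec 'JNZ 2'. After: A=4 B=6 C=0 D=0 ZF=0 PC=2
Step 6: PC=2 exec 'MUL B, 3'. After: A=4 B=18 C=0 D=0 ZF=0 PC=3
Step 7: PC=3 exec 'SUB A, 1'. After: A=3 B=18 C=0 D=0 ZF=0 PC=4
Step 8: PC=4 exec 'JNZ 2'. After: A=3 B=18 C=0 D=0 ZF=0 PC=2
Step 9: PC=2 exec 'MUL B, 3'. After: A=3 B=54 C=0 D=0 ZF=0 PC=3
Step 10: PC=3 exec 'SUB A, 1'. After: A=2 B=54 C=0 D=0 ZF=0 PC=4
Step 11: PC=4 exec 'JNZ 2'. After: A=2 B=54 C=0 D=0 ZF=0 PC=2
Step 12: PC=2 exec 'MUL B, 3'. After: A=2 B=162 C=0 D=0 ZF=0 PC=3
Step 13: PC=3 exec 'SUB A, 1'. After: A=1 B=162 C=0 D=0 ZF=0 PC=4
Step 14: PC=4 exec 'JNZ 2'. After: A=1 B=162 C=0 D=0 ZF=0 PC=2
Step 15: PC=2 exec 'MUL B, 3'. After: A=1 B=486 C=0 D=0 ZF=0 PC=3
Step 16: PC=3 exec 'SUB A, 1'. After: A=0 B=486 C=0 D=0 ZF=1 PC=4
Step 17: PC=4 exec 'JNZ 2'. After: A=0 B=486 C=0 D=0 ZF=1 PC=5
Step 18: PC=5 exec 'HALT'. After: A=0 B=486 C=0 D=0 ZF=1 PC=5 HALTED

Answer: yes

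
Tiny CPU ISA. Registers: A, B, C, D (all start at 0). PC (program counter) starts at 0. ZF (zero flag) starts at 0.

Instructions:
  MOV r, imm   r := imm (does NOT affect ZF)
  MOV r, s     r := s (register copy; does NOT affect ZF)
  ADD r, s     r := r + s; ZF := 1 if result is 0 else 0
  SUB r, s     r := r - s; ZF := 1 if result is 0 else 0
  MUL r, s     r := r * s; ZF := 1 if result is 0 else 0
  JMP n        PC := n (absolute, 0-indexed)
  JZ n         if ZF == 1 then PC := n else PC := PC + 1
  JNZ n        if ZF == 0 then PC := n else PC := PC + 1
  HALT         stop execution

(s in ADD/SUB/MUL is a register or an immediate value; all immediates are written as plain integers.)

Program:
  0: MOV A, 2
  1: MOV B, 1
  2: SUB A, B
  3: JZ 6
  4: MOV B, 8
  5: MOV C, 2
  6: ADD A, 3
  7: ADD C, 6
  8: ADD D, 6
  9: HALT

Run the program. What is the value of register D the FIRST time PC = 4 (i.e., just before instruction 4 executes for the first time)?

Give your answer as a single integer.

Step 1: PC=0 exec 'MOV A, 2'. After: A=2 B=0 C=0 D=0 ZF=0 PC=1
Step 2: PC=1 exec 'MOV B, 1'. After: A=2 B=1 C=0 D=0 ZF=0 PC=2
Step 3: PC=2 exec 'SUB A, B'. After: A=1 B=1 C=0 D=0 ZF=0 PC=3
Step 4: PC=3 exec 'JZ 6'. After: A=1 B=1 C=0 D=0 ZF=0 PC=4
First time PC=4: D=0

0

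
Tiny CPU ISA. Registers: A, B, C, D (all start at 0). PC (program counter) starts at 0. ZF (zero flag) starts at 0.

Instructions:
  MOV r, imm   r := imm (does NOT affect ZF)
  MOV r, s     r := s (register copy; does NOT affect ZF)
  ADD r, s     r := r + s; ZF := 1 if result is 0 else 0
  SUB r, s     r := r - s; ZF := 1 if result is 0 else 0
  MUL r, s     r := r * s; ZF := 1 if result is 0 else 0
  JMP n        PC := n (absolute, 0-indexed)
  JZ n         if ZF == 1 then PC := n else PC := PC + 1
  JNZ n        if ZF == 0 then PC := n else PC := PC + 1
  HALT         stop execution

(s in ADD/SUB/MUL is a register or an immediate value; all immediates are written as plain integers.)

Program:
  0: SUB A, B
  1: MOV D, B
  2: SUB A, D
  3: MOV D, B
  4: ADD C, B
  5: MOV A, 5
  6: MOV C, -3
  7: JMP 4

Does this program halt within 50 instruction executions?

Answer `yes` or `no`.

Answer: no

Derivation:
Step 1: PC=0 exec 'SUB A, B'. After: A=0 B=0 C=0 D=0 ZF=1 PC=1
Step 2: PC=1 exec 'MOV D, B'. After: A=0 B=0 C=0 D=0 ZF=1 PC=2
Step 3: PC=2 exec 'SUB A, D'. After: A=0 B=0 C=0 D=0 ZF=1 PC=3
Step 4: PC=3 exec 'MOV D, B'. After: A=0 B=0 C=0 D=0 ZF=1 PC=4
Step 5: PC=4 exec 'ADD C, B'. After: A=0 B=0 C=0 D=0 ZF=1 PC=5
Step 6: PC=5 exec 'MOV A, 5'. After: A=5 B=0 C=0 D=0 ZF=1 PC=6
Step 7: PC=6 exec 'MOV C, -3'. After: A=5 B=0 C=-3 D=0 ZF=1 PC=7
Step 8: PC=7 exec 'JMP 4'. After: A=5 B=0 C=-3 D=0 ZF=1 PC=4
Step 9: PC=4 exec 'ADD C, B'. After: A=5 B=0 C=-3 D=0 ZF=0 PC=5
Step 10: PC=5 exec 'MOV A, 5'. After: A=5 B=0 C=-3 D=0 ZF=0 PC=6
Step 11: PC=6 exec 'MOV C, -3'. After: A=5 B=0 C=-3 D=0 ZF=0 PC=7
Step 12: PC=7 exec 'JMP 4'. After: A=5 B=0 C=-3 D=0 ZF=0 PC=4
Step 13: PC=4 exec 'ADD C, B'. After: A=5 B=0 C=-3 D=0 ZF=0 PC=5
State after step 13 equals state after step 9: the program is in a cycle of length 4 and will never halt.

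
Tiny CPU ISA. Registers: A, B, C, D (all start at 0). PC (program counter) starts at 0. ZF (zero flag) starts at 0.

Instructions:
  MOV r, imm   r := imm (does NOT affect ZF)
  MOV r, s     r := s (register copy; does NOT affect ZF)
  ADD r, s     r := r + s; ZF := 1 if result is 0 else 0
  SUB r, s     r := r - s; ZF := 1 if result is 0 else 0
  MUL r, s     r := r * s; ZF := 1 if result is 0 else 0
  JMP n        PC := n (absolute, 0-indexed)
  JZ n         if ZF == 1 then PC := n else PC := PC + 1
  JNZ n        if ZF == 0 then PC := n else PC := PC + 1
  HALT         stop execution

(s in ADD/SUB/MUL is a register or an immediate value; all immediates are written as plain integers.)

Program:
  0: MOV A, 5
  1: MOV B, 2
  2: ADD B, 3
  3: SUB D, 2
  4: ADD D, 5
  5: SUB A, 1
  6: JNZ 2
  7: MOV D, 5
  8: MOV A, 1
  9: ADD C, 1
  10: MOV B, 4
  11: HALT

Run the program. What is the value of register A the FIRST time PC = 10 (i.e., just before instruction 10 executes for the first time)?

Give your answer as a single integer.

Step 1: PC=0 exec 'MOV A, 5'. After: A=5 B=0 C=0 D=0 ZF=0 PC=1
Step 2: PC=1 exec 'MOV B, 2'. After: A=5 B=2 C=0 D=0 ZF=0 PC=2
Step 3: PC=2 exec 'ADD B, 3'. After: A=5 B=5 C=0 D=0 ZF=0 PC=3
Step 4: PC=3 exec 'SUB D, 2'. After: A=5 B=5 C=0 D=-2 ZF=0 PC=4
Step 5: PC=4 exec 'ADD D, 5'. After: A=5 B=5 C=0 D=3 ZF=0 PC=5
Step 6: PC=5 exec 'SUB A, 1'. After: A=4 B=5 C=0 D=3 ZF=0 PC=6
Step 7: PC=6 exec 'JNZ 2'. After: A=4 B=5 C=0 D=3 ZF=0 PC=2
Step 8: PC=2 exec 'ADD B, 3'. After: A=4 B=8 C=0 D=3 ZF=0 PC=3
Step 9: PC=3 exec 'SUB D, 2'. After: A=4 B=8 C=0 D=1 ZF=0 PC=4
Step 10: PC=4 exec 'ADD D, 5'. After: A=4 B=8 C=0 D=6 ZF=0 PC=5
Step 11: PC=5 exec 'SUB A, 1'. After: A=3 B=8 C=0 D=6 ZF=0 PC=6
Step 12: PC=6 exec 'JNZ 2'. After: A=3 B=8 C=0 D=6 ZF=0 PC=2
Step 13: PC=2 exec 'ADD B, 3'. After: A=3 B=11 C=0 D=6 ZF=0 PC=3
Step 14: PC=3 exec 'SUB D, 2'. After: A=3 B=11 C=0 D=4 ZF=0 PC=4
Step 15: PC=4 exec 'ADD D, 5'. After: A=3 B=11 C=0 D=9 ZF=0 PC=5
Step 16: PC=5 exec 'SUB A, 1'. After: A=2 B=11 C=0 D=9 ZF=0 PC=6
Step 17: PC=6 exec 'JNZ 2'. After: A=2 B=11 C=0 D=9 ZF=0 PC=2
Step 18: PC=2 exec 'ADD B, 3'. After: A=2 B=14 C=0 D=9 ZF=0 PC=3
Step 19: PC=3 exec 'SUB D, 2'. After: A=2 B=14 C=0 D=7 ZF=0 PC=4
Step 20: PC=4 exec 'ADD D, 5'. After: A=2 B=14 C=0 D=12 ZF=0 PC=5
Step 21: PC=5 exec 'SUB A, 1'. After: A=1 B=14 C=0 D=12 ZF=0 PC=6
Step 22: PC=6 exec 'JNZ 2'. After: A=1 B=14 C=0 D=12 ZF=0 PC=2
Step 23: PC=2 exec 'ADD B, 3'. After: A=1 B=17 C=0 D=12 ZF=0 PC=3
Step 24: PC=3 exec 'SUB D, 2'. After: A=1 B=17 C=0 D=10 ZF=0 PC=4
Step 25: PC=4 exec 'ADD D, 5'. After: A=1 B=17 C=0 D=15 ZF=0 PC=5
Step 26: PC=5 exec 'SUB A, 1'. After: A=0 B=17 C=0 D=15 ZF=1 PC=6
Step 27: PC=6 exec 'JNZ 2'. After: A=0 B=17 C=0 D=15 ZF=1 PC=7
Step 28: PC=7 exec 'MOV D, 5'. After: A=0 B=17 C=0 D=5 ZF=1 PC=8
Step 29: PC=8 exec 'MOV A, 1'. After: A=1 B=17 C=0 D=5 ZF=1 PC=9
Step 30: PC=9 exec 'ADD C, 1'. After: A=1 B=17 C=1 D=5 ZF=0 PC=10
First time PC=10: A=1

1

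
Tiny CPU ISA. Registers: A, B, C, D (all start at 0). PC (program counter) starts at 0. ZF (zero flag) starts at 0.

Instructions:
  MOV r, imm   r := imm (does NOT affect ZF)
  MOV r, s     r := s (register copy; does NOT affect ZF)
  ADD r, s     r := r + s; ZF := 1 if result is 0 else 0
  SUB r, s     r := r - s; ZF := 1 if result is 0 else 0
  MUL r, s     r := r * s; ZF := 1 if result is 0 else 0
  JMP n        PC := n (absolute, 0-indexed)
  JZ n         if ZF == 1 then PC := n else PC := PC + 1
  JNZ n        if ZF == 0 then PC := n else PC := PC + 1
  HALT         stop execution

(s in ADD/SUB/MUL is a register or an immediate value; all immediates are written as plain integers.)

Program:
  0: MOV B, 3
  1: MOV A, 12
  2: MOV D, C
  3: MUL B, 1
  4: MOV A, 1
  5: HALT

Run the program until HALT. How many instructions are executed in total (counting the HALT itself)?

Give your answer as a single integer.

Step 1: PC=0 exec 'MOV B, 3'. After: A=0 B=3 C=0 D=0 ZF=0 PC=1
Step 2: PC=1 exec 'MOV A, 12'. After: A=12 B=3 C=0 D=0 ZF=0 PC=2
Step 3: PC=2 exec 'MOV D, C'. After: A=12 B=3 C=0 D=0 ZF=0 PC=3
Step 4: PC=3 exec 'MUL B, 1'. After: A=12 B=3 C=0 D=0 ZF=0 PC=4
Step 5: PC=4 exec 'MOV A, 1'. After: A=1 B=3 C=0 D=0 ZF=0 PC=5
Step 6: PC=5 exec 'HALT'. After: A=1 B=3 C=0 D=0 ZF=0 PC=5 HALTED
Total instructions executed: 6

Answer: 6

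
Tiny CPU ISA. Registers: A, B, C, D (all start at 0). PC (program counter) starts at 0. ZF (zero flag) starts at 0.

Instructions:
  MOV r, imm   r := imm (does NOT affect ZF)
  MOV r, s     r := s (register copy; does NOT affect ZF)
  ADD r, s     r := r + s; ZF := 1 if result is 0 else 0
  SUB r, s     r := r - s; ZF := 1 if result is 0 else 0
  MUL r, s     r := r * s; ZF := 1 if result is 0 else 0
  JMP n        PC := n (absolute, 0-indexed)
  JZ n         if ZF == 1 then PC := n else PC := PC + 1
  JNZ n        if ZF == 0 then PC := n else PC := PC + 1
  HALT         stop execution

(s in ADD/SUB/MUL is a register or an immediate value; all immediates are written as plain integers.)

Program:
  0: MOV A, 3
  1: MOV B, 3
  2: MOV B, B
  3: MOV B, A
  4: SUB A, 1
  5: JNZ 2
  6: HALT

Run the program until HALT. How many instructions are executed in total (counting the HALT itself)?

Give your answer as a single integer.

Answer: 15

Derivation:
Step 1: PC=0 exec 'MOV A, 3'. After: A=3 B=0 C=0 D=0 ZF=0 PC=1
Step 2: PC=1 exec 'MOV B, 3'. After: A=3 B=3 C=0 D=0 ZF=0 PC=2
Step 3: PC=2 exec 'MOV B, B'. After: A=3 B=3 C=0 D=0 ZF=0 PC=3
Step 4: PC=3 exec 'MOV B, A'. After: A=3 B=3 C=0 D=0 ZF=0 PC=4
Step 5: PC=4 exec 'SUB A, 1'. After: A=2 B=3 C=0 D=0 ZF=0 PC=5
Step 6: PC=5 exec 'JNZ 2'. After: A=2 B=3 C=0 D=0 ZF=0 PC=2
Step 7: PC=2 exec 'MOV B, B'. After: A=2 B=3 C=0 D=0 ZF=0 PC=3
Step 8: PC=3 exec 'MOV B, A'. After: A=2 B=2 C=0 D=0 ZF=0 PC=4
Step 9: PC=4 exec 'SUB A, 1'. After: A=1 B=2 C=0 D=0 ZF=0 PC=5
Step 10: PC=5 exec 'JNZ 2'. After: A=1 B=2 C=0 D=0 ZF=0 PC=2
Step 11: PC=2 exec 'MOV B, B'. After: A=1 B=2 C=0 D=0 ZF=0 PC=3
Step 12: PC=3 exec 'MOV B, A'. After: A=1 B=1 C=0 D=0 ZF=0 PC=4
Step 13: PC=4 exec 'SUB A, 1'. After: A=0 B=1 C=0 D=0 ZF=1 PC=5
Step 14: PC=5 exec 'JNZ 2'. After: A=0 B=1 C=0 D=0 ZF=1 PC=6
Step 15: PC=6 exec 'HALT'. After: A=0 B=1 C=0 D=0 ZF=1 PC=6 HALTED
Total instructions executed: 15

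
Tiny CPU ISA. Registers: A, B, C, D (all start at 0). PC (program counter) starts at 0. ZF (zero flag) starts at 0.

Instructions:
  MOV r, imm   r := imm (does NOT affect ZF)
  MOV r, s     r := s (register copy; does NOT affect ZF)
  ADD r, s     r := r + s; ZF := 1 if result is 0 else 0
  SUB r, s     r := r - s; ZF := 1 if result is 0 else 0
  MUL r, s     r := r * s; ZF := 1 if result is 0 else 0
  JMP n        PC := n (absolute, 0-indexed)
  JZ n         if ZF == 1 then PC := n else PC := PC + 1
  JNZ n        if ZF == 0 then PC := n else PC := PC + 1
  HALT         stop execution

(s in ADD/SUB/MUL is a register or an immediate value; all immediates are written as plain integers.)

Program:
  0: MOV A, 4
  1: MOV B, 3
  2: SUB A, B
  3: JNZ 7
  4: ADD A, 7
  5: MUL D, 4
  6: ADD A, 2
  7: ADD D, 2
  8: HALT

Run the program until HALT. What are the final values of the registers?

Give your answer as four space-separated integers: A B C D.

Answer: 1 3 0 2

Derivation:
Step 1: PC=0 exec 'MOV A, 4'. After: A=4 B=0 C=0 D=0 ZF=0 PC=1
Step 2: PC=1 exec 'MOV B, 3'. After: A=4 B=3 C=0 D=0 ZF=0 PC=2
Step 3: PC=2 exec 'SUB A, B'. After: A=1 B=3 C=0 D=0 ZF=0 PC=3
Step 4: PC=3 exec 'JNZ 7'. After: A=1 B=3 C=0 D=0 ZF=0 PC=7
Step 5: PC=7 exec 'ADD D, 2'. After: A=1 B=3 C=0 D=2 ZF=0 PC=8
Step 6: PC=8 exec 'HALT'. After: A=1 B=3 C=0 D=2 ZF=0 PC=8 HALTED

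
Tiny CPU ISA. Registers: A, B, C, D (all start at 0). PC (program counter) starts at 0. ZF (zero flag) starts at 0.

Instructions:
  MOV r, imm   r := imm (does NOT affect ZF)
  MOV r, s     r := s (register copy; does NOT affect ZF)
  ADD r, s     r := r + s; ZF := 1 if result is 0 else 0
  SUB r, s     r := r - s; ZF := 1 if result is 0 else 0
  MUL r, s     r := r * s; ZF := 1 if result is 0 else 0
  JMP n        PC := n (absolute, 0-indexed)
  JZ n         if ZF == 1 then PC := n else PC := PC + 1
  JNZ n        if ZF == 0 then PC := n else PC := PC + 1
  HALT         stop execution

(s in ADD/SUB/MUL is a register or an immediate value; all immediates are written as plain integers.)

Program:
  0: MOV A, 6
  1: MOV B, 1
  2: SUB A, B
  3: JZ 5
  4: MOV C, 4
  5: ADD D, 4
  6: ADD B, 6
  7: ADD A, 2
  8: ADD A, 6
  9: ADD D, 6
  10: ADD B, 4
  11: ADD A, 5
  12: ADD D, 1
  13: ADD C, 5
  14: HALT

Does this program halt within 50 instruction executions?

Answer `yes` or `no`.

Answer: yes

Derivation:
Step 1: PC=0 exec 'MOV A, 6'. After: A=6 B=0 C=0 D=0 ZF=0 PC=1
Step 2: PC=1 exec 'MOV B, 1'. After: A=6 B=1 C=0 D=0 ZF=0 PC=2
Step 3: PC=2 exec 'SUB A, B'. After: A=5 B=1 C=0 D=0 ZF=0 PC=3
Step 4: PC=3 exec 'JZ 5'. After: A=5 B=1 C=0 D=0 ZF=0 PC=4
Step 5: PC=4 exec 'MOV C, 4'. After: A=5 B=1 C=4 D=0 ZF=0 PC=5
Step 6: PC=5 exec 'ADD D, 4'. After: A=5 B=1 C=4 D=4 ZF=0 PC=6
Step 7: PC=6 exec 'ADD B, 6'. After: A=5 B=7 C=4 D=4 ZF=0 PC=7
Step 8: PC=7 exec 'ADD A, 2'. After: A=7 B=7 C=4 D=4 ZF=0 PC=8
Step 9: PC=8 exec 'ADD A, 6'. After: A=13 B=7 C=4 D=4 ZF=0 PC=9
Step 10: PC=9 exec 'ADD D, 6'. After: A=13 B=7 C=4 D=10 ZF=0 PC=10
Step 11: PC=10 exec 'ADD B, 4'. After: A=13 B=11 C=4 D=10 ZF=0 PC=11
Step 12: PC=11 exec 'ADD A, 5'. After: A=18 B=11 C=4 D=10 ZF=0 PC=12
Step 13: PC=12 exec 'ADD D, 1'. After: A=18 B=11 C=4 D=11 ZF=0 PC=13
Step 14: PC=13 exec 'ADD C, 5'. After: A=18 B=11 C=9 D=11 ZF=0 PC=14
Step 15: PC=14 exec 'HALT'. After: A=18 B=11 C=9 D=11 ZF=0 PC=14 HALTED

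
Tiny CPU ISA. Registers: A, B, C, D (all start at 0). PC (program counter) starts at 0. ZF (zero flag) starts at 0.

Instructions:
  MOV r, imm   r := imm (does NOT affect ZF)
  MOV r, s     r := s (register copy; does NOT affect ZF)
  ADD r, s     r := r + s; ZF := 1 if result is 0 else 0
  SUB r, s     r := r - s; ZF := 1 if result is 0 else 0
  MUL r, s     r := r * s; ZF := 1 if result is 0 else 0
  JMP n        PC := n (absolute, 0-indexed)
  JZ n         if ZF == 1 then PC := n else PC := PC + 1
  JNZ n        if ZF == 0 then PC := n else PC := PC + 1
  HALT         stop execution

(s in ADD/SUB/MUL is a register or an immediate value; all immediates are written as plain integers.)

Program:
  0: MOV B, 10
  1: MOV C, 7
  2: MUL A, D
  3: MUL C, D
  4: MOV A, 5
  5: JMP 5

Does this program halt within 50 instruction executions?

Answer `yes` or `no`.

Answer: no

Derivation:
Step 1: PC=0 exec 'MOV B, 10'. After: A=0 B=10 C=0 D=0 ZF=0 PC=1
Step 2: PC=1 exec 'MOV C, 7'. After: A=0 B=10 C=7 D=0 ZF=0 PC=2
Step 3: PC=2 exec 'MUL A, D'. After: A=0 B=10 C=7 D=0 ZF=1 PC=3
Step 4: PC=3 exec 'MUL C, D'. After: A=0 B=10 C=0 D=0 ZF=1 PC=4
Step 5: PC=4 exec 'MOV A, 5'. After: A=5 B=10 C=0 D=0 ZF=1 PC=5
Step 6: PC=5 exec 'JMP 5'. After: A=5 B=10 C=0 D=0 ZF=1 PC=5
State after step 6 equals state after step 5: the program is in a cycle of length 1 and will never halt.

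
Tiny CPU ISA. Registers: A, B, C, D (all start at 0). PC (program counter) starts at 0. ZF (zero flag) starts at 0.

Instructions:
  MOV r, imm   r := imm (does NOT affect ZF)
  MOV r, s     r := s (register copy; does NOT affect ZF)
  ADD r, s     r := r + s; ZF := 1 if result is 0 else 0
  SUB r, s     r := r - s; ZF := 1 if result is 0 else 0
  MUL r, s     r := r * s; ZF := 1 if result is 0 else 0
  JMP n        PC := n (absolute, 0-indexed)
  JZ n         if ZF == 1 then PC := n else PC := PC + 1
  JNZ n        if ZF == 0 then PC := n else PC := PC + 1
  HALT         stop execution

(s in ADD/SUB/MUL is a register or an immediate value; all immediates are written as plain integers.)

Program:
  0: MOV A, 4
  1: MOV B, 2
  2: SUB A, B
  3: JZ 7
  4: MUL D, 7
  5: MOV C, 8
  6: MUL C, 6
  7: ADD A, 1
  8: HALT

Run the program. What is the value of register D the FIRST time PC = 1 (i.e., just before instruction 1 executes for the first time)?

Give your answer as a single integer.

Step 1: PC=0 exec 'MOV A, 4'. After: A=4 B=0 C=0 D=0 ZF=0 PC=1
First time PC=1: D=0

0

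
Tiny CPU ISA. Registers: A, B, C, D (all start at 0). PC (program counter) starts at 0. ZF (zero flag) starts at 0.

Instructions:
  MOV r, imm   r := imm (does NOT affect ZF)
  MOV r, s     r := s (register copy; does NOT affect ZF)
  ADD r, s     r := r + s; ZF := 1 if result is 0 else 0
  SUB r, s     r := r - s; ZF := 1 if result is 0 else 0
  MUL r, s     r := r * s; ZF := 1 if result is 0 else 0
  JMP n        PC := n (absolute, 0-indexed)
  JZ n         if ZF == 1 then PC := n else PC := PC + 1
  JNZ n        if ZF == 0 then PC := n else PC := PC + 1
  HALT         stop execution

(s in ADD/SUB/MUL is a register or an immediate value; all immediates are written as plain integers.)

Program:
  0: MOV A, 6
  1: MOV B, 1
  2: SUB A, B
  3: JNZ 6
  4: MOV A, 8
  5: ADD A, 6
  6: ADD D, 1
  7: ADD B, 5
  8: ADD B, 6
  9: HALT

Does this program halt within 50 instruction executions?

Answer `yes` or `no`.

Answer: yes

Derivation:
Step 1: PC=0 exec 'MOV A, 6'. After: A=6 B=0 C=0 D=0 ZF=0 PC=1
Step 2: PC=1 exec 'MOV B, 1'. After: A=6 B=1 C=0 D=0 ZF=0 PC=2
Step 3: PC=2 exec 'SUB A, B'. After: A=5 B=1 C=0 D=0 ZF=0 PC=3
Step 4: PC=3 exec 'JNZ 6'. After: A=5 B=1 C=0 D=0 ZF=0 PC=6
Step 5: PC=6 exec 'ADD D, 1'. After: A=5 B=1 C=0 D=1 ZF=0 PC=7
Step 6: PC=7 exec 'ADD B, 5'. After: A=5 B=6 C=0 D=1 ZF=0 PC=8
Step 7: PC=8 exec 'ADD B, 6'. After: A=5 B=12 C=0 D=1 ZF=0 PC=9
Step 8: PC=9 exec 'HALT'. After: A=5 B=12 C=0 D=1 ZF=0 PC=9 HALTED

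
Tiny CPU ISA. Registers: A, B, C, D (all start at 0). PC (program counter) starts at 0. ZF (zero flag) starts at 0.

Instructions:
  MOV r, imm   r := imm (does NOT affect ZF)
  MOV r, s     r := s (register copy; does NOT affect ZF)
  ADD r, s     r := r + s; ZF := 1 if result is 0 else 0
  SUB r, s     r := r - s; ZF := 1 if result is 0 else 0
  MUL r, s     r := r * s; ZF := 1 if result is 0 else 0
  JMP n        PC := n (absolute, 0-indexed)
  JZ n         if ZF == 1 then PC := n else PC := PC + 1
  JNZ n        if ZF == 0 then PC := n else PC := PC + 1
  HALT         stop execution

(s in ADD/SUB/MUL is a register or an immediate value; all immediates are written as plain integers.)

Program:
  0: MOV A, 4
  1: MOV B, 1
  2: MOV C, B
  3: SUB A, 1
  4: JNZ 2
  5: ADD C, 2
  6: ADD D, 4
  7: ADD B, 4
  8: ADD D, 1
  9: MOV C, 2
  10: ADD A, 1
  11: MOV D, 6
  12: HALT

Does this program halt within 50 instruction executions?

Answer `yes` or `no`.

Answer: yes

Derivation:
Step 1: PC=0 exec 'MOV A, 4'. After: A=4 B=0 C=0 D=0 ZF=0 PC=1
Step 2: PC=1 exec 'MOV B, 1'. After: A=4 B=1 C=0 D=0 ZF=0 PC=2
Step 3: PC=2 exec 'MOV C, B'. After: A=4 B=1 C=1 D=0 ZF=0 PC=3
Step 4: PC=3 exec 'SUB A, 1'. After: A=3 B=1 C=1 D=0 ZF=0 PC=4
Step 5: PC=4 exec 'JNZ 2'. After: A=3 B=1 C=1 D=0 ZF=0 PC=2
Step 6: PC=2 exec 'MOV C, B'. After: A=3 B=1 C=1 D=0 ZF=0 PC=3
Step 7: PC=3 exec 'SUB A, 1'. After: A=2 B=1 C=1 D=0 ZF=0 PC=4
Step 8: PC=4 exec 'JNZ 2'. After: A=2 B=1 C=1 D=0 ZF=0 PC=2
Step 9: PC=2 exec 'MOV C, B'. After: A=2 B=1 C=1 D=0 ZF=0 PC=3
Step 10: PC=3 exec 'SUB A, 1'. After: A=1 B=1 C=1 D=0 ZF=0 PC=4
Step 11: PC=4 exec 'JNZ 2'. After: A=1 B=1 C=1 D=0 ZF=0 PC=2
Step 12: PC=2 exec 'MOV C, B'. After: A=1 B=1 C=1 D=0 ZF=0 PC=3
Step 13: PC=3 exec 'SUB A, 1'. After: A=0 B=1 C=1 D=0 ZF=1 PC=4
Step 14: PC=4 exec 'JNZ 2'. After: A=0 B=1 C=1 D=0 ZF=1 PC=5
Step 15: PC=5 exec 'ADD C, 2'. After: A=0 B=1 C=3 D=0 ZF=0 PC=6
Step 16: PC=6 exec 'ADD D, 4'. After: A=0 B=1 C=3 D=4 ZF=0 PC=7
Step 17: PC=7 exec 'ADD B, 4'. After: A=0 B=5 C=3 D=4 ZF=0 PC=8
Step 18: PC=8 exec 'ADD D, 1'. After: A=0 B=5 C=3 D=5 ZF=0 PC=9
Step 19: PC=9 exec 'MOV C, 2'. After: A=0 B=5 C=2 D=5 ZF=0 PC=10
Step 20: PC=10 exec 'ADD A, 1'. After: A=1 B=5 C=2 D=5 ZF=0 PC=11
Step 21: PC=11 exec 'MOV D, 6'. After: A=1 B=5 C=2 D=6 ZF=0 PC=12
Step 22: PC=12 exec 'HALT'. After: A=1 B=5 C=2 D=6 ZF=0 PC=12 HALTED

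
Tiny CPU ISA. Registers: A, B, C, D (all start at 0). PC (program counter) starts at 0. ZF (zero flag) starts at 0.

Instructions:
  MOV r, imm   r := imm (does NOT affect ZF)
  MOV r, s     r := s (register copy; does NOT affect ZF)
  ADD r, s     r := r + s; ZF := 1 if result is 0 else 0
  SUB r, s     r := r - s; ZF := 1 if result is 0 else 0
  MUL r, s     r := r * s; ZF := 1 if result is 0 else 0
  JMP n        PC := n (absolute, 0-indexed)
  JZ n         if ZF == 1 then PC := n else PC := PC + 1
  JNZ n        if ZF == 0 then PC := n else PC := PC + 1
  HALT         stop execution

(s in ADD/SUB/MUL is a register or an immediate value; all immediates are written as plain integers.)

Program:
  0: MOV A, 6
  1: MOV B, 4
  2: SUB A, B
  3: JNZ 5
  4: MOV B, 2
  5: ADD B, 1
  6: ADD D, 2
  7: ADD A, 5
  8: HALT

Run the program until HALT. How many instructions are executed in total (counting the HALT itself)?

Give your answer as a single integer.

Step 1: PC=0 exec 'MOV A, 6'. After: A=6 B=0 C=0 D=0 ZF=0 PC=1
Step 2: PC=1 exec 'MOV B, 4'. After: A=6 B=4 C=0 D=0 ZF=0 PC=2
Step 3: PC=2 exec 'SUB A, B'. After: A=2 B=4 C=0 D=0 ZF=0 PC=3
Step 4: PC=3 exec 'JNZ 5'. After: A=2 B=4 C=0 D=0 ZF=0 PC=5
Step 5: PC=5 exec 'ADD B, 1'. After: A=2 B=5 C=0 D=0 ZF=0 PC=6
Step 6: PC=6 exec 'ADD D, 2'. After: A=2 B=5 C=0 D=2 ZF=0 PC=7
Step 7: PC=7 exec 'ADD A, 5'. After: A=7 B=5 C=0 D=2 ZF=0 PC=8
Step 8: PC=8 exec 'HALT'. After: A=7 B=5 C=0 D=2 ZF=0 PC=8 HALTED
Total instructions executed: 8

Answer: 8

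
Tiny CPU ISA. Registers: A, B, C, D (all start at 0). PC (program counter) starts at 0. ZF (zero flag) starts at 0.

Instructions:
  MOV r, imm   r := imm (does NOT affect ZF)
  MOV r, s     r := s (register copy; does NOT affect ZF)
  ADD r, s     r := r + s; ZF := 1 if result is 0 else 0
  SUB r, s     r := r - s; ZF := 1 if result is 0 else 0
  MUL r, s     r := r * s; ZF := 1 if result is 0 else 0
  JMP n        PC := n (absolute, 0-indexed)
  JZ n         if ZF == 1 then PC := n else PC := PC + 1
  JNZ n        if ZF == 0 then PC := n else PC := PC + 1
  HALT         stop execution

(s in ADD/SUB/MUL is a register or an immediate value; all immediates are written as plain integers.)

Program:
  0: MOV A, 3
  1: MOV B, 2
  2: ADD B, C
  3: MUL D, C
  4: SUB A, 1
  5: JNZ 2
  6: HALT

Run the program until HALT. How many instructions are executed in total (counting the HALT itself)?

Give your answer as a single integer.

Step 1: PC=0 exec 'MOV A, 3'. After: A=3 B=0 C=0 D=0 ZF=0 PC=1
Step 2: PC=1 exec 'MOV B, 2'. After: A=3 B=2 C=0 D=0 ZF=0 PC=2
Step 3: PC=2 exec 'ADD B, C'. After: A=3 B=2 C=0 D=0 ZF=0 PC=3
Step 4: PC=3 exec 'MUL D, C'. After: A=3 B=2 C=0 D=0 ZF=1 PC=4
Step 5: PC=4 exec 'SUB A, 1'. After: A=2 B=2 C=0 D=0 ZF=0 PC=5
Step 6: PC=5 exec 'JNZ 2'. After: A=2 B=2 C=0 D=0 ZF=0 PC=2
Step 7: PC=2 exec 'ADD B, C'. After: A=2 B=2 C=0 D=0 ZF=0 PC=3
Step 8: PC=3 exec 'MUL D, C'. After: A=2 B=2 C=0 D=0 ZF=1 PC=4
Step 9: PC=4 exec 'SUB A, 1'. After: A=1 B=2 C=0 D=0 ZF=0 PC=5
Step 10: PC=5 exec 'JNZ 2'. After: A=1 B=2 C=0 D=0 ZF=0 PC=2
Step 11: PC=2 exec 'ADD B, C'. After: A=1 B=2 C=0 D=0 ZF=0 PC=3
Step 12: PC=3 exec 'MUL D, C'. After: A=1 B=2 C=0 D=0 ZF=1 PC=4
Step 13: PC=4 exec 'SUB A, 1'. After: A=0 B=2 C=0 D=0 ZF=1 PC=5
Step 14: PC=5 exec 'JNZ 2'. After: A=0 B=2 C=0 D=0 ZF=1 PC=6
Step 15: PC=6 exec 'HALT'. After: A=0 B=2 C=0 D=0 ZF=1 PC=6 HALTED
Total instructions executed: 15

Answer: 15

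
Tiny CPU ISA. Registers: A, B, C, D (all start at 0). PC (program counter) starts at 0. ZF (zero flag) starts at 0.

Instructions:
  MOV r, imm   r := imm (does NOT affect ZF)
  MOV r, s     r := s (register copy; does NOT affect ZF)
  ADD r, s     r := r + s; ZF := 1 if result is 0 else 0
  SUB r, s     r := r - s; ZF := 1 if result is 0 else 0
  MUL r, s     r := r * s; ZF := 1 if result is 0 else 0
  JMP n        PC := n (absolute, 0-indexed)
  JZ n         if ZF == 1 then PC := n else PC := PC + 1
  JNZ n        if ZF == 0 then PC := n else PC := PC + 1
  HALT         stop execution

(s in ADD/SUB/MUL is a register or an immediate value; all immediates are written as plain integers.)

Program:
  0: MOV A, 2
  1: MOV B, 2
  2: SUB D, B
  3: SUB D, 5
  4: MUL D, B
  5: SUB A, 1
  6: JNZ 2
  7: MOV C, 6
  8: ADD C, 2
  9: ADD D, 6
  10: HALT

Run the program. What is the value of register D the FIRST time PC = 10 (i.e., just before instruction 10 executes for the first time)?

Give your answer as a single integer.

Step 1: PC=0 exec 'MOV A, 2'. After: A=2 B=0 C=0 D=0 ZF=0 PC=1
Step 2: PC=1 exec 'MOV B, 2'. After: A=2 B=2 C=0 D=0 ZF=0 PC=2
Step 3: PC=2 exec 'SUB D, B'. After: A=2 B=2 C=0 D=-2 ZF=0 PC=3
Step 4: PC=3 exec 'SUB D, 5'. After: A=2 B=2 C=0 D=-7 ZF=0 PC=4
Step 5: PC=4 exec 'MUL D, B'. After: A=2 B=2 C=0 D=-14 ZF=0 PC=5
Step 6: PC=5 exec 'SUB A, 1'. After: A=1 B=2 C=0 D=-14 ZF=0 PC=6
Step 7: PC=6 exec 'JNZ 2'. After: A=1 B=2 C=0 D=-14 ZF=0 PC=2
Step 8: PC=2 exec 'SUB D, B'. After: A=1 B=2 C=0 D=-16 ZF=0 PC=3
Step 9: PC=3 exec 'SUB D, 5'. After: A=1 B=2 C=0 D=-21 ZF=0 PC=4
Step 10: PC=4 exec 'MUL D, B'. After: A=1 B=2 C=0 D=-42 ZF=0 PC=5
Step 11: PC=5 exec 'SUB A, 1'. After: A=0 B=2 C=0 D=-42 ZF=1 PC=6
Step 12: PC=6 exec 'JNZ 2'. After: A=0 B=2 C=0 D=-42 ZF=1 PC=7
Step 13: PC=7 exec 'MOV C, 6'. After: A=0 B=2 C=6 D=-42 ZF=1 PC=8
Step 14: PC=8 exec 'ADD C, 2'. After: A=0 B=2 C=8 D=-42 ZF=0 PC=9
Step 15: PC=9 exec 'ADD D, 6'. After: A=0 B=2 C=8 D=-36 ZF=0 PC=10
First time PC=10: D=-36

-36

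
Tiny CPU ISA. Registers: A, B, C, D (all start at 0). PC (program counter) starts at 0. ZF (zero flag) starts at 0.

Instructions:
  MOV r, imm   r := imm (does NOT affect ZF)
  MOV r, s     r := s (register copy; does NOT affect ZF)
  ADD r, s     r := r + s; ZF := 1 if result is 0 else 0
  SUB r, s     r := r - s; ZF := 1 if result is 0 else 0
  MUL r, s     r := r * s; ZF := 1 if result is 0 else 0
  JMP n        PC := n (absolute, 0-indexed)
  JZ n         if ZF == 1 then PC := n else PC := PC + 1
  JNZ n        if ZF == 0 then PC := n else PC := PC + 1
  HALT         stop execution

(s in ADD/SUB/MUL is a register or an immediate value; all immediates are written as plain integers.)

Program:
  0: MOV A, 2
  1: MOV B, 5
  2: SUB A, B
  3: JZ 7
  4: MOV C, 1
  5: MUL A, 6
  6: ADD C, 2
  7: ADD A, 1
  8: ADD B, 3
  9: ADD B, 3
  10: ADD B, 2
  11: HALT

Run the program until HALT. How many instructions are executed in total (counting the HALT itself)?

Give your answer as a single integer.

Step 1: PC=0 exec 'MOV A, 2'. After: A=2 B=0 C=0 D=0 ZF=0 PC=1
Step 2: PC=1 exec 'MOV B, 5'. After: A=2 B=5 C=0 D=0 ZF=0 PC=2
Step 3: PC=2 exec 'SUB A, B'. After: A=-3 B=5 C=0 D=0 ZF=0 PC=3
Step 4: PC=3 exec 'JZ 7'. After: A=-3 B=5 C=0 D=0 ZF=0 PC=4
Step 5: PC=4 exec 'MOV C, 1'. After: A=-3 B=5 C=1 D=0 ZF=0 PC=5
Step 6: PC=5 exec 'MUL A, 6'. After: A=-18 B=5 C=1 D=0 ZF=0 PC=6
Step 7: PC=6 exec 'ADD C, 2'. After: A=-18 B=5 C=3 D=0 ZF=0 PC=7
Step 8: PC=7 exec 'ADD A, 1'. After: A=-17 B=5 C=3 D=0 ZF=0 PC=8
Step 9: PC=8 exec 'ADD B, 3'. After: A=-17 B=8 C=3 D=0 ZF=0 PC=9
Step 10: PC=9 exec 'ADD B, 3'. After: A=-17 B=11 C=3 D=0 ZF=0 PC=10
Step 11: PC=10 exec 'ADD B, 2'. After: A=-17 B=13 C=3 D=0 ZF=0 PC=11
Step 12: PC=11 exec 'HALT'. After: A=-17 B=13 C=3 D=0 ZF=0 PC=11 HALTED
Total instructions executed: 12

Answer: 12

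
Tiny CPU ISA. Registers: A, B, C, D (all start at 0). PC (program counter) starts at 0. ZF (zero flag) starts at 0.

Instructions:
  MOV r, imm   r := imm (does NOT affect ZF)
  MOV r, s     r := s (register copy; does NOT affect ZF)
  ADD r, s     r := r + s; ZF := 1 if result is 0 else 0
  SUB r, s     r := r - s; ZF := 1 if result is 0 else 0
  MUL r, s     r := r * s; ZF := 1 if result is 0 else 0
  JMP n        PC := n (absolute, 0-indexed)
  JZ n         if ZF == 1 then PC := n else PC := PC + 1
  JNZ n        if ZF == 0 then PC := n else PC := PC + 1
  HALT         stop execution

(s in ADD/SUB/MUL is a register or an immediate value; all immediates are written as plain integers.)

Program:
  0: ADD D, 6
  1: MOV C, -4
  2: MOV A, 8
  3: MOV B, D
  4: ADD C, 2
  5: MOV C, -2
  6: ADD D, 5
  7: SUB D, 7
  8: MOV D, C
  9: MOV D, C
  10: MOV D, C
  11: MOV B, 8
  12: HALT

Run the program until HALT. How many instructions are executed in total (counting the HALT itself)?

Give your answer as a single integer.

Step 1: PC=0 exec 'ADD D, 6'. After: A=0 B=0 C=0 D=6 ZF=0 PC=1
Step 2: PC=1 exec 'MOV C, -4'. After: A=0 B=0 C=-4 D=6 ZF=0 PC=2
Step 3: PC=2 exec 'MOV A, 8'. After: A=8 B=0 C=-4 D=6 ZF=0 PC=3
Step 4: PC=3 exec 'MOV B, D'. After: A=8 B=6 C=-4 D=6 ZF=0 PC=4
Step 5: PC=4 exec 'ADD C, 2'. After: A=8 B=6 C=-2 D=6 ZF=0 PC=5
Step 6: PC=5 exec 'MOV C, -2'. After: A=8 B=6 C=-2 D=6 ZF=0 PC=6
Step 7: PC=6 exec 'ADD D, 5'. After: A=8 B=6 C=-2 D=11 ZF=0 PC=7
Step 8: PC=7 exec 'SUB D, 7'. After: A=8 B=6 C=-2 D=4 ZF=0 PC=8
Step 9: PC=8 exec 'MOV D, C'. After: A=8 B=6 C=-2 D=-2 ZF=0 PC=9
Step 10: PC=9 exec 'MOV D, C'. After: A=8 B=6 C=-2 D=-2 ZF=0 PC=10
Step 11: PC=10 exec 'MOV D, C'. After: A=8 B=6 C=-2 D=-2 ZF=0 PC=11
Step 12: PC=11 exec 'MOV B, 8'. After: A=8 B=8 C=-2 D=-2 ZF=0 PC=12
Step 13: PC=12 exec 'HALT'. After: A=8 B=8 C=-2 D=-2 ZF=0 PC=12 HALTED
Total instructions executed: 13

Answer: 13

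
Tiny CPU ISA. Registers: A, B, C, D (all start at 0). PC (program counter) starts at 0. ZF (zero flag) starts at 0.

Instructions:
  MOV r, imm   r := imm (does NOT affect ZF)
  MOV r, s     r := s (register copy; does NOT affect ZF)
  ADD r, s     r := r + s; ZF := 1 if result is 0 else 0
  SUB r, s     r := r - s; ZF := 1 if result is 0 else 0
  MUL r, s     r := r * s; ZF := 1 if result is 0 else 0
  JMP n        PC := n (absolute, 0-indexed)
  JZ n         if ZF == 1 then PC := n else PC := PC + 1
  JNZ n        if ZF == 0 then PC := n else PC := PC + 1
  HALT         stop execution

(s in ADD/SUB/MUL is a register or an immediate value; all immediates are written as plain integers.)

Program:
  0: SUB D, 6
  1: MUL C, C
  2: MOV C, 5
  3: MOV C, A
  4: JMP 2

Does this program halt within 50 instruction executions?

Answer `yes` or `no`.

Answer: no

Derivation:
Step 1: PC=0 exec 'SUB D, 6'. After: A=0 B=0 C=0 D=-6 ZF=0 PC=1
Step 2: PC=1 exec 'MUL C, C'. After: A=0 B=0 C=0 D=-6 ZF=1 PC=2
Step 3: PC=2 exec 'MOV C, 5'. After: A=0 B=0 C=5 D=-6 ZF=1 PC=3
Step 4: PC=3 exec 'MOV C, A'. After: A=0 B=0 C=0 D=-6 ZF=1 PC=4
Step 5: PC=4 exec 'JMP 2'. After: A=0 B=0 C=0 D=-6 ZF=1 PC=2
State after step 5 equals state after step 2: the program is in a cycle of length 3 and will never halt.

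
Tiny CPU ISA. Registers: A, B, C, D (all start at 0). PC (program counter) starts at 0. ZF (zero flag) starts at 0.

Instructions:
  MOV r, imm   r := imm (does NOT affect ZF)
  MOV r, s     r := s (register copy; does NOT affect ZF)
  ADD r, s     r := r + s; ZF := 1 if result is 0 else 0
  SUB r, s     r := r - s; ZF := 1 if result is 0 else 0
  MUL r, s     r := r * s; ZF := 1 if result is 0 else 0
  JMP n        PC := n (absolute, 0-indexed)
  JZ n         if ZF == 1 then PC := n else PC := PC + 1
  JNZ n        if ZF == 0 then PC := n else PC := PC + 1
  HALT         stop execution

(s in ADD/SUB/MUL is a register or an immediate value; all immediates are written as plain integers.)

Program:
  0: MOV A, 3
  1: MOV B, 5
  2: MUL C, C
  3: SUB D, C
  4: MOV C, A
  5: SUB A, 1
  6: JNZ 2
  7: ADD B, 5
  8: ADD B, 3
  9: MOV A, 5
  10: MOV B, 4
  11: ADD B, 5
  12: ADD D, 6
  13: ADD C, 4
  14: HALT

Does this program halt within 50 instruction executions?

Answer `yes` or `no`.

Answer: yes

Derivation:
Step 1: PC=0 exec 'MOV A, 3'. After: A=3 B=0 C=0 D=0 ZF=0 PC=1
Step 2: PC=1 exec 'MOV B, 5'. After: A=3 B=5 C=0 D=0 ZF=0 PC=2
Step 3: PC=2 exec 'MUL C, C'. After: A=3 B=5 C=0 D=0 ZF=1 PC=3
Step 4: PC=3 exec 'SUB D, C'. After: A=3 B=5 C=0 D=0 ZF=1 PC=4
Step 5: PC=4 exec 'MOV C, A'. After: A=3 B=5 C=3 D=0 ZF=1 PC=5
Step 6: PC=5 exec 'SUB A, 1'. After: A=2 B=5 C=3 D=0 ZF=0 PC=6
Step 7: PC=6 exec 'JNZ 2'. After: A=2 B=5 C=3 D=0 ZF=0 PC=2
Step 8: PC=2 exec 'MUL C, C'. After: A=2 B=5 C=9 D=0 ZF=0 PC=3
Step 9: PC=3 exec 'SUB D, C'. After: A=2 B=5 C=9 D=-9 ZF=0 PC=4
Step 10: PC=4 exec 'MOV C, A'. After: A=2 B=5 C=2 D=-9 ZF=0 PC=5
Step 11: PC=5 exec 'SUB A, 1'. After: A=1 B=5 C=2 D=-9 ZF=0 PC=6
Step 12: PC=6 exec 'JNZ 2'. After: A=1 B=5 C=2 D=-9 ZF=0 PC=2
Step 13: PC=2 exec 'MUL C, C'. After: A=1 B=5 C=4 D=-9 ZF=0 PC=3
Step 14: PC=3 exec 'SUB D, C'. After: A=1 B=5 C=4 D=-13 ZF=0 PC=4
Step 15: PC=4 exec 'MOV C, A'. After: A=1 B=5 C=1 D=-13 ZF=0 PC=5
Step 16: PC=5 exec 'SUB A, 1'. After: A=0 B=5 C=1 D=-13 ZF=1 PC=6
Step 17: PC=6 exec 'JNZ 2'. After: A=0 B=5 C=1 D=-13 ZF=1 PC=7
Step 18: PC=7 exec 'ADD B, 5'. After: A=0 B=10 C=1 D=-13 ZF=0 PC=8
Step 19: PC=8 exec 'ADD B, 3'. After: A=0 B=13 C=1 D=-13 ZF=0 PC=9
Step 20: PC=9 exec 'MOV A, 5'. After: A=5 B=13 C=1 D=-13 ZF=0 PC=10
Step 21: PC=10 exec 'MOV B, 4'. After: A=5 B=4 C=1 D=-13 ZF=0 PC=11
Step 22: PC=11 exec 'ADD B, 5'. After: A=5 B=9 C=1 D=-13 ZF=0 PC=12
Step 23: PC=12 exec 'ADD D, 6'. After: A=5 B=9 C=1 D=-7 ZF=0 PC=13
Step 24: PC=13 exec 'ADD C, 4'. After: A=5 B=9 C=5 D=-7 ZF=0 PC=14
Step 25: PC=14 exec 'HALT'. After: A=5 B=9 C=5 D=-7 ZF=0 PC=14 HALTED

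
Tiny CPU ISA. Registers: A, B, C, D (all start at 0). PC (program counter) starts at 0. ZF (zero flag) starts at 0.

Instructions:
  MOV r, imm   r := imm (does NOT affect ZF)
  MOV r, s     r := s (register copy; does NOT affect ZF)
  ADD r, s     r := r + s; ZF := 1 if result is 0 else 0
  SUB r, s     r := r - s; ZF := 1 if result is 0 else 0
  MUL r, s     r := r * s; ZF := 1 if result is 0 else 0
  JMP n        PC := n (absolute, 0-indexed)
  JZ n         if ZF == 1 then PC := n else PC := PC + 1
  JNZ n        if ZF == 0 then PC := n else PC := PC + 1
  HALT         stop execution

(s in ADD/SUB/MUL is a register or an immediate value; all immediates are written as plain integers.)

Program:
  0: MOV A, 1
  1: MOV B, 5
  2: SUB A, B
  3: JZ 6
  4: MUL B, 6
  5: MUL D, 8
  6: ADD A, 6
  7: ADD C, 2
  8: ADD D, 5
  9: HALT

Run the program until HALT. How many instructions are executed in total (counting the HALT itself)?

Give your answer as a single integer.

Step 1: PC=0 exec 'MOV A, 1'. After: A=1 B=0 C=0 D=0 ZF=0 PC=1
Step 2: PC=1 exec 'MOV B, 5'. After: A=1 B=5 C=0 D=0 ZF=0 PC=2
Step 3: PC=2 exec 'SUB A, B'. After: A=-4 B=5 C=0 D=0 ZF=0 PC=3
Step 4: PC=3 exec 'JZ 6'. After: A=-4 B=5 C=0 D=0 ZF=0 PC=4
Step 5: PC=4 exec 'MUL B, 6'. After: A=-4 B=30 C=0 D=0 ZF=0 PC=5
Step 6: PC=5 exec 'MUL D, 8'. After: A=-4 B=30 C=0 D=0 ZF=1 PC=6
Step 7: PC=6 exec 'ADD A, 6'. After: A=2 B=30 C=0 D=0 ZF=0 PC=7
Step 8: PC=7 exec 'ADD C, 2'. After: A=2 B=30 C=2 D=0 ZF=0 PC=8
Step 9: PC=8 exec 'ADD D, 5'. After: A=2 B=30 C=2 D=5 ZF=0 PC=9
Step 10: PC=9 exec 'HALT'. After: A=2 B=30 C=2 D=5 ZF=0 PC=9 HALTED
Total instructions executed: 10

Answer: 10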